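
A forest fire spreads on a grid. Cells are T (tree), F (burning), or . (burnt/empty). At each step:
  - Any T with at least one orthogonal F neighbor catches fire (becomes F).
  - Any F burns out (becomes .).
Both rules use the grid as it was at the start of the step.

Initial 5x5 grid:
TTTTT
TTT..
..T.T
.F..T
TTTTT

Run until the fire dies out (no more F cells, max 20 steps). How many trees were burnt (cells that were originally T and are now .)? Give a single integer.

Step 1: +1 fires, +1 burnt (F count now 1)
Step 2: +2 fires, +1 burnt (F count now 2)
Step 3: +1 fires, +2 burnt (F count now 1)
Step 4: +1 fires, +1 burnt (F count now 1)
Step 5: +1 fires, +1 burnt (F count now 1)
Step 6: +1 fires, +1 burnt (F count now 1)
Step 7: +0 fires, +1 burnt (F count now 0)
Fire out after step 7
Initially T: 16, now '.': 16
Total burnt (originally-T cells now '.'): 7

Answer: 7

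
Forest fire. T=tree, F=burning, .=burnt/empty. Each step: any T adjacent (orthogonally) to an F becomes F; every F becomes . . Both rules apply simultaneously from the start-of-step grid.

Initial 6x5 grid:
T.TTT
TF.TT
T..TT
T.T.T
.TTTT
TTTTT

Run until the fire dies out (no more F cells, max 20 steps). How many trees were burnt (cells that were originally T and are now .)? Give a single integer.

Answer: 4

Derivation:
Step 1: +1 fires, +1 burnt (F count now 1)
Step 2: +2 fires, +1 burnt (F count now 2)
Step 3: +1 fires, +2 burnt (F count now 1)
Step 4: +0 fires, +1 burnt (F count now 0)
Fire out after step 4
Initially T: 22, now '.': 12
Total burnt (originally-T cells now '.'): 4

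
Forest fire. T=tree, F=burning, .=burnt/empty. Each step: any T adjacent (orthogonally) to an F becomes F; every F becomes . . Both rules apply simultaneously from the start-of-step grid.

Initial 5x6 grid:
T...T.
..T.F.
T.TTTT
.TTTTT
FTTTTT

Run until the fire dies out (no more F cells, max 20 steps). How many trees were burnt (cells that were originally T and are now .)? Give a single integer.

Answer: 16

Derivation:
Step 1: +3 fires, +2 burnt (F count now 3)
Step 2: +5 fires, +3 burnt (F count now 5)
Step 3: +6 fires, +5 burnt (F count now 6)
Step 4: +2 fires, +6 burnt (F count now 2)
Step 5: +0 fires, +2 burnt (F count now 0)
Fire out after step 5
Initially T: 18, now '.': 28
Total burnt (originally-T cells now '.'): 16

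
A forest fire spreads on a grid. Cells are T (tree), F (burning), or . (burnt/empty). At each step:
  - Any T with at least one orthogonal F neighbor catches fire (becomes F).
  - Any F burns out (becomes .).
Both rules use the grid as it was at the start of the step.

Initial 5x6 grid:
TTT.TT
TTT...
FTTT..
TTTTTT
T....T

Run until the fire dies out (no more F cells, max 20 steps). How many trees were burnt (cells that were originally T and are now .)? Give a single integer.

Step 1: +3 fires, +1 burnt (F count now 3)
Step 2: +5 fires, +3 burnt (F count now 5)
Step 3: +4 fires, +5 burnt (F count now 4)
Step 4: +2 fires, +4 burnt (F count now 2)
Step 5: +1 fires, +2 burnt (F count now 1)
Step 6: +1 fires, +1 burnt (F count now 1)
Step 7: +1 fires, +1 burnt (F count now 1)
Step 8: +0 fires, +1 burnt (F count now 0)
Fire out after step 8
Initially T: 19, now '.': 28
Total burnt (originally-T cells now '.'): 17

Answer: 17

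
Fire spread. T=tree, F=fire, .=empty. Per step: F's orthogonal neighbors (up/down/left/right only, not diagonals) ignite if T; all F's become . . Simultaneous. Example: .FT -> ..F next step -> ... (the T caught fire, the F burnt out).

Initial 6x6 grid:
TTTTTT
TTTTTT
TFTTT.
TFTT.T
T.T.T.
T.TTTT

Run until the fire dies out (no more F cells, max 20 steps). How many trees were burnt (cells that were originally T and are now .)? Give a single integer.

Answer: 27

Derivation:
Step 1: +5 fires, +2 burnt (F count now 5)
Step 2: +7 fires, +5 burnt (F count now 7)
Step 3: +6 fires, +7 burnt (F count now 6)
Step 4: +3 fires, +6 burnt (F count now 3)
Step 5: +3 fires, +3 burnt (F count now 3)
Step 6: +3 fires, +3 burnt (F count now 3)
Step 7: +0 fires, +3 burnt (F count now 0)
Fire out after step 7
Initially T: 28, now '.': 35
Total burnt (originally-T cells now '.'): 27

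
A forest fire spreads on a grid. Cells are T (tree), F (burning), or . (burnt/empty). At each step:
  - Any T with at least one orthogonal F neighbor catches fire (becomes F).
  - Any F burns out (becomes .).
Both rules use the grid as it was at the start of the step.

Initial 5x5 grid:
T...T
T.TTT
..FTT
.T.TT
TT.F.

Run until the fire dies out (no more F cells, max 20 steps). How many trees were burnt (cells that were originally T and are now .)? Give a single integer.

Answer: 8

Derivation:
Step 1: +3 fires, +2 burnt (F count now 3)
Step 2: +3 fires, +3 burnt (F count now 3)
Step 3: +1 fires, +3 burnt (F count now 1)
Step 4: +1 fires, +1 burnt (F count now 1)
Step 5: +0 fires, +1 burnt (F count now 0)
Fire out after step 5
Initially T: 13, now '.': 20
Total burnt (originally-T cells now '.'): 8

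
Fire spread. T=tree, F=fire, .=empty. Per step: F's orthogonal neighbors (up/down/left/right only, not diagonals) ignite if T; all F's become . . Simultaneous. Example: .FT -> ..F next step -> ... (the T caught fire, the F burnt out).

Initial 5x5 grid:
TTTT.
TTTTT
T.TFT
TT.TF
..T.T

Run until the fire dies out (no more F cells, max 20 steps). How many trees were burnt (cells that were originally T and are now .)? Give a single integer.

Step 1: +5 fires, +2 burnt (F count now 5)
Step 2: +3 fires, +5 burnt (F count now 3)
Step 3: +2 fires, +3 burnt (F count now 2)
Step 4: +2 fires, +2 burnt (F count now 2)
Step 5: +2 fires, +2 burnt (F count now 2)
Step 6: +1 fires, +2 burnt (F count now 1)
Step 7: +1 fires, +1 burnt (F count now 1)
Step 8: +0 fires, +1 burnt (F count now 0)
Fire out after step 8
Initially T: 17, now '.': 24
Total burnt (originally-T cells now '.'): 16

Answer: 16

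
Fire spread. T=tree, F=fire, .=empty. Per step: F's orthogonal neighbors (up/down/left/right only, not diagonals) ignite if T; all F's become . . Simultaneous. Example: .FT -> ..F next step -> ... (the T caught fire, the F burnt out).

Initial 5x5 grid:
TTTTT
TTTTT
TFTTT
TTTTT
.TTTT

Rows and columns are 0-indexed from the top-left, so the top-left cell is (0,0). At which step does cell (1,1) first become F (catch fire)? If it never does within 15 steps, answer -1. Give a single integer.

Step 1: cell (1,1)='F' (+4 fires, +1 burnt)
  -> target ignites at step 1
Step 2: cell (1,1)='.' (+7 fires, +4 burnt)
Step 3: cell (1,1)='.' (+6 fires, +7 burnt)
Step 4: cell (1,1)='.' (+4 fires, +6 burnt)
Step 5: cell (1,1)='.' (+2 fires, +4 burnt)
Step 6: cell (1,1)='.' (+0 fires, +2 burnt)
  fire out at step 6

1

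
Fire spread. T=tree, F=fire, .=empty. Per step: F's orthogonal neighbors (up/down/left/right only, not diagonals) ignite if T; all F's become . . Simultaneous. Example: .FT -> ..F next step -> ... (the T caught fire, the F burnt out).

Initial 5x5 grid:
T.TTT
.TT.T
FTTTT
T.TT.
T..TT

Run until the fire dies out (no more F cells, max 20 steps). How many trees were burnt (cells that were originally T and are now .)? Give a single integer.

Step 1: +2 fires, +1 burnt (F count now 2)
Step 2: +3 fires, +2 burnt (F count now 3)
Step 3: +3 fires, +3 burnt (F count now 3)
Step 4: +3 fires, +3 burnt (F count now 3)
Step 5: +3 fires, +3 burnt (F count now 3)
Step 6: +2 fires, +3 burnt (F count now 2)
Step 7: +0 fires, +2 burnt (F count now 0)
Fire out after step 7
Initially T: 17, now '.': 24
Total burnt (originally-T cells now '.'): 16

Answer: 16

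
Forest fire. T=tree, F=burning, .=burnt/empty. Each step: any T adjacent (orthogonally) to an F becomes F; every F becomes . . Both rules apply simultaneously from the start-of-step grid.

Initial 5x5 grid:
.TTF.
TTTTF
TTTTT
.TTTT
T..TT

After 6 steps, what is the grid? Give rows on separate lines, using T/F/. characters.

Step 1: 3 trees catch fire, 2 burn out
  .TF..
  TTTF.
  TTTTF
  .TTTT
  T..TT
Step 2: 4 trees catch fire, 3 burn out
  .F...
  TTF..
  TTTF.
  .TTTF
  T..TT
Step 3: 4 trees catch fire, 4 burn out
  .....
  TF...
  TTF..
  .TTF.
  T..TF
Step 4: 4 trees catch fire, 4 burn out
  .....
  F....
  TF...
  .TF..
  T..F.
Step 5: 2 trees catch fire, 4 burn out
  .....
  .....
  F....
  .F...
  T....
Step 6: 0 trees catch fire, 2 burn out
  .....
  .....
  .....
  .....
  T....

.....
.....
.....
.....
T....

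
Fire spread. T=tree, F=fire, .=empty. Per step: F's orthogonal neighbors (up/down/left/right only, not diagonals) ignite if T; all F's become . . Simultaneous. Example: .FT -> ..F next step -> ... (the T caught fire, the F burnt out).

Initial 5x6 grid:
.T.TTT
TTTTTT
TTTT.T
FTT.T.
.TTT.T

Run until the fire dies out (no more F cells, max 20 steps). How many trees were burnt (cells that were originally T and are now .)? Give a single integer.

Answer: 20

Derivation:
Step 1: +2 fires, +1 burnt (F count now 2)
Step 2: +4 fires, +2 burnt (F count now 4)
Step 3: +3 fires, +4 burnt (F count now 3)
Step 4: +4 fires, +3 burnt (F count now 4)
Step 5: +1 fires, +4 burnt (F count now 1)
Step 6: +2 fires, +1 burnt (F count now 2)
Step 7: +2 fires, +2 burnt (F count now 2)
Step 8: +2 fires, +2 burnt (F count now 2)
Step 9: +0 fires, +2 burnt (F count now 0)
Fire out after step 9
Initially T: 22, now '.': 28
Total burnt (originally-T cells now '.'): 20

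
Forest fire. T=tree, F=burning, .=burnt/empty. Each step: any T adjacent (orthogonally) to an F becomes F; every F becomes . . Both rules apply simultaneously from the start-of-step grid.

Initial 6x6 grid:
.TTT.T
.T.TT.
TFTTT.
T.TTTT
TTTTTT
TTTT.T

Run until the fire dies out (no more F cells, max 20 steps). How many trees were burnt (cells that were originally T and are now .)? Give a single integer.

Answer: 26

Derivation:
Step 1: +3 fires, +1 burnt (F count now 3)
Step 2: +4 fires, +3 burnt (F count now 4)
Step 3: +6 fires, +4 burnt (F count now 6)
Step 4: +7 fires, +6 burnt (F count now 7)
Step 5: +4 fires, +7 burnt (F count now 4)
Step 6: +1 fires, +4 burnt (F count now 1)
Step 7: +1 fires, +1 burnt (F count now 1)
Step 8: +0 fires, +1 burnt (F count now 0)
Fire out after step 8
Initially T: 27, now '.': 35
Total burnt (originally-T cells now '.'): 26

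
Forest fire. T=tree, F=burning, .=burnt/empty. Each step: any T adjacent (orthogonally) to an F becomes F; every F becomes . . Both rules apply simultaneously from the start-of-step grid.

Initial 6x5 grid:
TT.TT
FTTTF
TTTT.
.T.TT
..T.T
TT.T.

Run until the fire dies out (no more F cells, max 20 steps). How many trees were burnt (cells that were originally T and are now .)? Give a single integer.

Step 1: +5 fires, +2 burnt (F count now 5)
Step 2: +5 fires, +5 burnt (F count now 5)
Step 3: +3 fires, +5 burnt (F count now 3)
Step 4: +1 fires, +3 burnt (F count now 1)
Step 5: +1 fires, +1 burnt (F count now 1)
Step 6: +0 fires, +1 burnt (F count now 0)
Fire out after step 6
Initially T: 19, now '.': 26
Total burnt (originally-T cells now '.'): 15

Answer: 15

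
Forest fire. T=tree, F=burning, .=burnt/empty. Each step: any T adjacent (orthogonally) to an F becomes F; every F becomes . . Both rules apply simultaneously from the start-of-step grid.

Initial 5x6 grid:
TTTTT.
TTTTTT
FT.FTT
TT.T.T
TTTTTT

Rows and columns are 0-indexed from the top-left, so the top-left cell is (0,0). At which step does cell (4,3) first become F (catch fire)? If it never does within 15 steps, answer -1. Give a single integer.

Step 1: cell (4,3)='T' (+6 fires, +2 burnt)
Step 2: cell (4,3)='F' (+9 fires, +6 burnt)
  -> target ignites at step 2
Step 3: cell (4,3)='.' (+8 fires, +9 burnt)
Step 4: cell (4,3)='.' (+1 fires, +8 burnt)
Step 5: cell (4,3)='.' (+0 fires, +1 burnt)
  fire out at step 5

2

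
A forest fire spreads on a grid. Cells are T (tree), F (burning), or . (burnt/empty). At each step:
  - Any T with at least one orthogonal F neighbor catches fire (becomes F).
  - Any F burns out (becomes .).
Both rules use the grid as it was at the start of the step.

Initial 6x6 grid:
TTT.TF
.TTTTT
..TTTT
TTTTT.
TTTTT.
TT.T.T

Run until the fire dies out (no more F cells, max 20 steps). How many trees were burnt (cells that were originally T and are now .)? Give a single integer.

Step 1: +2 fires, +1 burnt (F count now 2)
Step 2: +2 fires, +2 burnt (F count now 2)
Step 3: +2 fires, +2 burnt (F count now 2)
Step 4: +3 fires, +2 burnt (F count now 3)
Step 5: +5 fires, +3 burnt (F count now 5)
Step 6: +3 fires, +5 burnt (F count now 3)
Step 7: +4 fires, +3 burnt (F count now 4)
Step 8: +2 fires, +4 burnt (F count now 2)
Step 9: +2 fires, +2 burnt (F count now 2)
Step 10: +1 fires, +2 burnt (F count now 1)
Step 11: +0 fires, +1 burnt (F count now 0)
Fire out after step 11
Initially T: 27, now '.': 35
Total burnt (originally-T cells now '.'): 26

Answer: 26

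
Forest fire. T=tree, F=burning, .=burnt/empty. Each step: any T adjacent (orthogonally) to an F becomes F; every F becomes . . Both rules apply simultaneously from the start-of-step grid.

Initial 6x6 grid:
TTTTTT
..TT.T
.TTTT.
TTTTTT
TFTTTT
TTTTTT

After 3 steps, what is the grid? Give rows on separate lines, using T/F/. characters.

Step 1: 4 trees catch fire, 1 burn out
  TTTTTT
  ..TT.T
  .TTTT.
  TFTTTT
  F.FTTT
  TFTTTT
Step 2: 6 trees catch fire, 4 burn out
  TTTTTT
  ..TT.T
  .FTTT.
  F.FTTT
  ...FTT
  F.FTTT
Step 3: 4 trees catch fire, 6 burn out
  TTTTTT
  ..TT.T
  ..FTT.
  ...FTT
  ....FT
  ...FTT

TTTTTT
..TT.T
..FTT.
...FTT
....FT
...FTT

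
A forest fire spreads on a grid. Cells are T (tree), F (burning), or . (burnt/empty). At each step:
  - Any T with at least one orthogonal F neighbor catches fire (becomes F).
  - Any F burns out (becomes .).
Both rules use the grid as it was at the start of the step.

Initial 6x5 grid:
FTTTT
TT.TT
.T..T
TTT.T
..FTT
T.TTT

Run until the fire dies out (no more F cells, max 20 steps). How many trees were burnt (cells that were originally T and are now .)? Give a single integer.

Answer: 19

Derivation:
Step 1: +5 fires, +2 burnt (F count now 5)
Step 2: +5 fires, +5 burnt (F count now 5)
Step 3: +5 fires, +5 burnt (F count now 5)
Step 4: +3 fires, +5 burnt (F count now 3)
Step 5: +1 fires, +3 burnt (F count now 1)
Step 6: +0 fires, +1 burnt (F count now 0)
Fire out after step 6
Initially T: 20, now '.': 29
Total burnt (originally-T cells now '.'): 19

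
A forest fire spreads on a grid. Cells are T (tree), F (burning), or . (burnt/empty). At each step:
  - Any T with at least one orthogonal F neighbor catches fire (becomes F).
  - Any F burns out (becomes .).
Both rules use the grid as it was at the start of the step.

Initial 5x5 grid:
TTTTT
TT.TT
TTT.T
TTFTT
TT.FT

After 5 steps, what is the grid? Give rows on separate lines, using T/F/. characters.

Step 1: 4 trees catch fire, 2 burn out
  TTTTT
  TT.TT
  TTF.T
  TF.FT
  TT..F
Step 2: 4 trees catch fire, 4 burn out
  TTTTT
  TT.TT
  TF..T
  F...F
  TF...
Step 3: 4 trees catch fire, 4 burn out
  TTTTT
  TF.TT
  F...F
  .....
  F....
Step 4: 3 trees catch fire, 4 burn out
  TFTTT
  F..TF
  .....
  .....
  .....
Step 5: 4 trees catch fire, 3 burn out
  F.FTF
  ...F.
  .....
  .....
  .....

F.FTF
...F.
.....
.....
.....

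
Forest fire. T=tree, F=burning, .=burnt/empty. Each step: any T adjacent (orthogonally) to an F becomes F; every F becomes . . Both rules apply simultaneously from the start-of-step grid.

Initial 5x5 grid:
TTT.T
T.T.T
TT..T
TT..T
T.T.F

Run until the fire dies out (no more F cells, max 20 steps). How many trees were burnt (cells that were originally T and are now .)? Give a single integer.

Step 1: +1 fires, +1 burnt (F count now 1)
Step 2: +1 fires, +1 burnt (F count now 1)
Step 3: +1 fires, +1 burnt (F count now 1)
Step 4: +1 fires, +1 burnt (F count now 1)
Step 5: +0 fires, +1 burnt (F count now 0)
Fire out after step 5
Initially T: 15, now '.': 14
Total burnt (originally-T cells now '.'): 4

Answer: 4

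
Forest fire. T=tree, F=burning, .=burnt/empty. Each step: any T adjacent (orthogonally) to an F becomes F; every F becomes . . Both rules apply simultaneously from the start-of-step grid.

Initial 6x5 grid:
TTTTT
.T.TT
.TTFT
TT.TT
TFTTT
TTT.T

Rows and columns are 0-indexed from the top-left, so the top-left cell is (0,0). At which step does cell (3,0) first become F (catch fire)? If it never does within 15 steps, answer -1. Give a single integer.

Step 1: cell (3,0)='T' (+8 fires, +2 burnt)
Step 2: cell (3,0)='F' (+8 fires, +8 burnt)
  -> target ignites at step 2
Step 3: cell (3,0)='.' (+4 fires, +8 burnt)
Step 4: cell (3,0)='.' (+2 fires, +4 burnt)
Step 5: cell (3,0)='.' (+1 fires, +2 burnt)
Step 6: cell (3,0)='.' (+0 fires, +1 burnt)
  fire out at step 6

2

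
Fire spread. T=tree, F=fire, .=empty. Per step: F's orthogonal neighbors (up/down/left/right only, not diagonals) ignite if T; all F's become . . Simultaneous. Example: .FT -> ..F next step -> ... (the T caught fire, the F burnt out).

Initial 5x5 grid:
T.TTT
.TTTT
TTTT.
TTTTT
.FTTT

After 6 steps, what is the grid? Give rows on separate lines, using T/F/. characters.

Step 1: 2 trees catch fire, 1 burn out
  T.TTT
  .TTTT
  TTTT.
  TFTTT
  ..FTT
Step 2: 4 trees catch fire, 2 burn out
  T.TTT
  .TTTT
  TFTT.
  F.FTT
  ...FT
Step 3: 5 trees catch fire, 4 burn out
  T.TTT
  .FTTT
  F.FT.
  ...FT
  ....F
Step 4: 3 trees catch fire, 5 burn out
  T.TTT
  ..FTT
  ...F.
  ....F
  .....
Step 5: 2 trees catch fire, 3 burn out
  T.FTT
  ...FT
  .....
  .....
  .....
Step 6: 2 trees catch fire, 2 burn out
  T..FT
  ....F
  .....
  .....
  .....

T..FT
....F
.....
.....
.....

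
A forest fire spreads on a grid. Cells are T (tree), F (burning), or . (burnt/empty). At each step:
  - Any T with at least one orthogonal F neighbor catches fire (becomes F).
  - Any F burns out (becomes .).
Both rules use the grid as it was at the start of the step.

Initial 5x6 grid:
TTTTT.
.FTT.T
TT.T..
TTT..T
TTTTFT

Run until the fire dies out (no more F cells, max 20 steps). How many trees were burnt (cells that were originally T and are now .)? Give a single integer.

Step 1: +5 fires, +2 burnt (F count now 5)
Step 2: +7 fires, +5 burnt (F count now 7)
Step 3: +5 fires, +7 burnt (F count now 5)
Step 4: +2 fires, +5 burnt (F count now 2)
Step 5: +0 fires, +2 burnt (F count now 0)
Fire out after step 5
Initially T: 20, now '.': 29
Total burnt (originally-T cells now '.'): 19

Answer: 19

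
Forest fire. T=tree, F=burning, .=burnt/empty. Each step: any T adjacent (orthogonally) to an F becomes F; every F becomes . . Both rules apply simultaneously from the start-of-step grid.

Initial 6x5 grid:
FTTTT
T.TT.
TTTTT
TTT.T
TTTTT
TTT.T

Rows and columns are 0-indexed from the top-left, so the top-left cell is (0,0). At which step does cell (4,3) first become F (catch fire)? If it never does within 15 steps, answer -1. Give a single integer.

Step 1: cell (4,3)='T' (+2 fires, +1 burnt)
Step 2: cell (4,3)='T' (+2 fires, +2 burnt)
Step 3: cell (4,3)='T' (+4 fires, +2 burnt)
Step 4: cell (4,3)='T' (+5 fires, +4 burnt)
Step 5: cell (4,3)='T' (+4 fires, +5 burnt)
Step 6: cell (4,3)='T' (+3 fires, +4 burnt)
Step 7: cell (4,3)='F' (+3 fires, +3 burnt)
  -> target ignites at step 7
Step 8: cell (4,3)='.' (+1 fires, +3 burnt)
Step 9: cell (4,3)='.' (+1 fires, +1 burnt)
Step 10: cell (4,3)='.' (+0 fires, +1 burnt)
  fire out at step 10

7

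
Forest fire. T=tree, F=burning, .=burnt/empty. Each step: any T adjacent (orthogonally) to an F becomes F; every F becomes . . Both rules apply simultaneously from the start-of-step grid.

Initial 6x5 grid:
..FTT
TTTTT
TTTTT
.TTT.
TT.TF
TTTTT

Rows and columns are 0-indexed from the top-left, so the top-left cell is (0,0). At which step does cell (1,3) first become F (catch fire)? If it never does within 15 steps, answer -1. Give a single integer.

Step 1: cell (1,3)='T' (+4 fires, +2 burnt)
Step 2: cell (1,3)='F' (+6 fires, +4 burnt)
  -> target ignites at step 2
Step 3: cell (1,3)='.' (+6 fires, +6 burnt)
Step 4: cell (1,3)='.' (+4 fires, +6 burnt)
Step 5: cell (1,3)='.' (+2 fires, +4 burnt)
Step 6: cell (1,3)='.' (+1 fires, +2 burnt)
Step 7: cell (1,3)='.' (+0 fires, +1 burnt)
  fire out at step 7

2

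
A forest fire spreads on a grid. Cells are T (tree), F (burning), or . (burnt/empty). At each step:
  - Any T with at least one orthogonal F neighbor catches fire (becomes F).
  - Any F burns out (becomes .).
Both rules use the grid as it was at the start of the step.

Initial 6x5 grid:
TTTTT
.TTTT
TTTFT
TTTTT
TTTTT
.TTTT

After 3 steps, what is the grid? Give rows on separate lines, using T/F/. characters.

Step 1: 4 trees catch fire, 1 burn out
  TTTTT
  .TTFT
  TTF.F
  TTTFT
  TTTTT
  .TTTT
Step 2: 7 trees catch fire, 4 burn out
  TTTFT
  .TF.F
  TF...
  TTF.F
  TTTFT
  .TTTT
Step 3: 8 trees catch fire, 7 burn out
  TTF.F
  .F...
  F....
  TF...
  TTF.F
  .TTFT

TTF.F
.F...
F....
TF...
TTF.F
.TTFT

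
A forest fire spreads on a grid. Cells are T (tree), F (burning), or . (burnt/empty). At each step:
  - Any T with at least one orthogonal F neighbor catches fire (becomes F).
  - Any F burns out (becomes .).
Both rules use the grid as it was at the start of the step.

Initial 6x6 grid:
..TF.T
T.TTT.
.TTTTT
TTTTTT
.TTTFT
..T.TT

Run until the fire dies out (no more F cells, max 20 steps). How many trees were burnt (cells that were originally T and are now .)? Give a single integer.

Answer: 22

Derivation:
Step 1: +6 fires, +2 burnt (F count now 6)
Step 2: +8 fires, +6 burnt (F count now 8)
Step 3: +5 fires, +8 burnt (F count now 5)
Step 4: +2 fires, +5 burnt (F count now 2)
Step 5: +1 fires, +2 burnt (F count now 1)
Step 6: +0 fires, +1 burnt (F count now 0)
Fire out after step 6
Initially T: 24, now '.': 34
Total burnt (originally-T cells now '.'): 22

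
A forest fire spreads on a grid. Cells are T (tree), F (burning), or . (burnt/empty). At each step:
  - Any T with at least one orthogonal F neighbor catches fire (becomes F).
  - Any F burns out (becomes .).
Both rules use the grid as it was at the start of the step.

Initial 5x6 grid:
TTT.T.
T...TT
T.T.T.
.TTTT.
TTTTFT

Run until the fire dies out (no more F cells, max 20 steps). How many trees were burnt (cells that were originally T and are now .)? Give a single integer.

Step 1: +3 fires, +1 burnt (F count now 3)
Step 2: +3 fires, +3 burnt (F count now 3)
Step 3: +3 fires, +3 burnt (F count now 3)
Step 4: +5 fires, +3 burnt (F count now 5)
Step 5: +0 fires, +5 burnt (F count now 0)
Fire out after step 5
Initially T: 19, now '.': 25
Total burnt (originally-T cells now '.'): 14

Answer: 14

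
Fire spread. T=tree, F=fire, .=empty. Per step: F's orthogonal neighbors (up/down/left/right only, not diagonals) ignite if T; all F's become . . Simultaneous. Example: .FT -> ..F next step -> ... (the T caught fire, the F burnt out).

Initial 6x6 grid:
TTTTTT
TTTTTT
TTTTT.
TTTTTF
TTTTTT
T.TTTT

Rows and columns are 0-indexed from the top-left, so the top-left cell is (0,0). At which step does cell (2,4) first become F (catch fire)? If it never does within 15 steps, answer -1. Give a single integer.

Step 1: cell (2,4)='T' (+2 fires, +1 burnt)
Step 2: cell (2,4)='F' (+4 fires, +2 burnt)
  -> target ignites at step 2
Step 3: cell (2,4)='.' (+5 fires, +4 burnt)
Step 4: cell (2,4)='.' (+7 fires, +5 burnt)
Step 5: cell (2,4)='.' (+7 fires, +7 burnt)
Step 6: cell (2,4)='.' (+4 fires, +7 burnt)
Step 7: cell (2,4)='.' (+3 fires, +4 burnt)
Step 8: cell (2,4)='.' (+1 fires, +3 burnt)
Step 9: cell (2,4)='.' (+0 fires, +1 burnt)
  fire out at step 9

2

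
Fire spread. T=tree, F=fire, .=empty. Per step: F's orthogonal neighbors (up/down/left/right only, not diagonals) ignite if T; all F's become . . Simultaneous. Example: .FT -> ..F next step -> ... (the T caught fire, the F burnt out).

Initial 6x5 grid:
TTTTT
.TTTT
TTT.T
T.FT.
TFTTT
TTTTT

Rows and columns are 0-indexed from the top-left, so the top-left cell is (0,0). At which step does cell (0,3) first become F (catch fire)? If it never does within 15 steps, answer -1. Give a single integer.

Step 1: cell (0,3)='T' (+5 fires, +2 burnt)
Step 2: cell (0,3)='T' (+6 fires, +5 burnt)
Step 3: cell (0,3)='T' (+6 fires, +6 burnt)
Step 4: cell (0,3)='F' (+4 fires, +6 burnt)
  -> target ignites at step 4
Step 5: cell (0,3)='.' (+3 fires, +4 burnt)
Step 6: cell (0,3)='.' (+0 fires, +3 burnt)
  fire out at step 6

4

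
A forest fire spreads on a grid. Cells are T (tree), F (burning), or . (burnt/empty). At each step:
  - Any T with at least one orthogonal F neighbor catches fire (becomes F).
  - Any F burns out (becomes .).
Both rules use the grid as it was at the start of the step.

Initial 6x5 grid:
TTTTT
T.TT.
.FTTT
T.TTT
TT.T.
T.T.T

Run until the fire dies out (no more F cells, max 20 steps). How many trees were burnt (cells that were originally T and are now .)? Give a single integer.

Answer: 15

Derivation:
Step 1: +1 fires, +1 burnt (F count now 1)
Step 2: +3 fires, +1 burnt (F count now 3)
Step 3: +4 fires, +3 burnt (F count now 4)
Step 4: +4 fires, +4 burnt (F count now 4)
Step 5: +2 fires, +4 burnt (F count now 2)
Step 6: +1 fires, +2 burnt (F count now 1)
Step 7: +0 fires, +1 burnt (F count now 0)
Fire out after step 7
Initially T: 21, now '.': 24
Total burnt (originally-T cells now '.'): 15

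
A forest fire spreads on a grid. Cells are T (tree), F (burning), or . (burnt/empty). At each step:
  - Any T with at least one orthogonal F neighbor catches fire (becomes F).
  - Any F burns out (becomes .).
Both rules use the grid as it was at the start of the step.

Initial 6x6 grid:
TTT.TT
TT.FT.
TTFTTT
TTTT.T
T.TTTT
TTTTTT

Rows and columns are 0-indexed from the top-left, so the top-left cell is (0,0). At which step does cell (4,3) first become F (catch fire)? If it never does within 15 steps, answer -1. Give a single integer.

Step 1: cell (4,3)='T' (+4 fires, +2 burnt)
Step 2: cell (4,3)='T' (+7 fires, +4 burnt)
Step 3: cell (4,3)='F' (+7 fires, +7 burnt)
  -> target ignites at step 3
Step 4: cell (4,3)='.' (+7 fires, +7 burnt)
Step 5: cell (4,3)='.' (+3 fires, +7 burnt)
Step 6: cell (4,3)='.' (+1 fires, +3 burnt)
Step 7: cell (4,3)='.' (+0 fires, +1 burnt)
  fire out at step 7

3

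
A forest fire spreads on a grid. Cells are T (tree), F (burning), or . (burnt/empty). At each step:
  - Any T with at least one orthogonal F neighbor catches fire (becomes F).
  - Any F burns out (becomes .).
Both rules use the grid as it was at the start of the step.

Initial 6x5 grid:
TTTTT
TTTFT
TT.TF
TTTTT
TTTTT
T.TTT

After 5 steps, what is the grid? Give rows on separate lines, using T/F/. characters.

Step 1: 5 trees catch fire, 2 burn out
  TTTFT
  TTF.F
  TT.F.
  TTTTF
  TTTTT
  T.TTT
Step 2: 5 trees catch fire, 5 burn out
  TTF.F
  TF...
  TT...
  TTTF.
  TTTTF
  T.TTT
Step 3: 6 trees catch fire, 5 burn out
  TF...
  F....
  TF...
  TTF..
  TTTF.
  T.TTF
Step 4: 5 trees catch fire, 6 burn out
  F....
  .....
  F....
  TF...
  TTF..
  T.TF.
Step 5: 3 trees catch fire, 5 burn out
  .....
  .....
  .....
  F....
  TF...
  T.F..

.....
.....
.....
F....
TF...
T.F..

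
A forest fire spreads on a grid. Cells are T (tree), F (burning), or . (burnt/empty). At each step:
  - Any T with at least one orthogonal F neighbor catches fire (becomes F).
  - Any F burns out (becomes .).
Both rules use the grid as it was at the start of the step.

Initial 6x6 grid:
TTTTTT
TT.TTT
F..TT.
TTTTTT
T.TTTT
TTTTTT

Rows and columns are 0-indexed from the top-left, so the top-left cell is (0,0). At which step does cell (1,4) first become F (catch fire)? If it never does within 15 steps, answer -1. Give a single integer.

Step 1: cell (1,4)='T' (+2 fires, +1 burnt)
Step 2: cell (1,4)='T' (+4 fires, +2 burnt)
Step 3: cell (1,4)='T' (+3 fires, +4 burnt)
Step 4: cell (1,4)='T' (+4 fires, +3 burnt)
Step 5: cell (1,4)='T' (+5 fires, +4 burnt)
Step 6: cell (1,4)='T' (+6 fires, +5 burnt)
Step 7: cell (1,4)='F' (+4 fires, +6 burnt)
  -> target ignites at step 7
Step 8: cell (1,4)='.' (+2 fires, +4 burnt)
Step 9: cell (1,4)='.' (+0 fires, +2 burnt)
  fire out at step 9

7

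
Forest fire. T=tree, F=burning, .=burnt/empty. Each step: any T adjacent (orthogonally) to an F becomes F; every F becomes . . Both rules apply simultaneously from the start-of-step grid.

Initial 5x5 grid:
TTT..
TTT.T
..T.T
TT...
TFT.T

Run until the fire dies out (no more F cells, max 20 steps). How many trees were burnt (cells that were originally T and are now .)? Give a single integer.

Step 1: +3 fires, +1 burnt (F count now 3)
Step 2: +1 fires, +3 burnt (F count now 1)
Step 3: +0 fires, +1 burnt (F count now 0)
Fire out after step 3
Initially T: 14, now '.': 15
Total burnt (originally-T cells now '.'): 4

Answer: 4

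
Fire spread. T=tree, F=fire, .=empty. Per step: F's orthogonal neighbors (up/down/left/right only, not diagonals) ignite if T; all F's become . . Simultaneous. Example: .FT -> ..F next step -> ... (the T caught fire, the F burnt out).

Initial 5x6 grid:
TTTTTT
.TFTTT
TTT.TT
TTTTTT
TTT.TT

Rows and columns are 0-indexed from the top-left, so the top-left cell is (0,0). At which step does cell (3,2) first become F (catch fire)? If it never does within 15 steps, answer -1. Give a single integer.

Step 1: cell (3,2)='T' (+4 fires, +1 burnt)
Step 2: cell (3,2)='F' (+5 fires, +4 burnt)
  -> target ignites at step 2
Step 3: cell (3,2)='.' (+8 fires, +5 burnt)
Step 4: cell (3,2)='.' (+5 fires, +8 burnt)
Step 5: cell (3,2)='.' (+3 fires, +5 burnt)
Step 6: cell (3,2)='.' (+1 fires, +3 burnt)
Step 7: cell (3,2)='.' (+0 fires, +1 burnt)
  fire out at step 7

2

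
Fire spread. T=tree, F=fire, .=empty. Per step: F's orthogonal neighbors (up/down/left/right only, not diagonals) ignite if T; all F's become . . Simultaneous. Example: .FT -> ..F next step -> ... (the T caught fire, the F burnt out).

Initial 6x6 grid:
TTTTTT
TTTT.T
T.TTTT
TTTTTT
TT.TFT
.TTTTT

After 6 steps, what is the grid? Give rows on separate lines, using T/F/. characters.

Step 1: 4 trees catch fire, 1 burn out
  TTTTTT
  TTTT.T
  T.TTTT
  TTTTFT
  TT.F.F
  .TTTFT
Step 2: 5 trees catch fire, 4 burn out
  TTTTTT
  TTTT.T
  T.TTFT
  TTTF.F
  TT....
  .TTF.F
Step 3: 4 trees catch fire, 5 burn out
  TTTTTT
  TTTT.T
  T.TF.F
  TTF...
  TT....
  .TF...
Step 4: 5 trees catch fire, 4 burn out
  TTTTTT
  TTTF.F
  T.F...
  TF....
  TT....
  .F....
Step 5: 5 trees catch fire, 5 burn out
  TTTFTF
  TTF...
  T.....
  F.....
  TF....
  ......
Step 6: 5 trees catch fire, 5 burn out
  TTF.F.
  TF....
  F.....
  ......
  F.....
  ......

TTF.F.
TF....
F.....
......
F.....
......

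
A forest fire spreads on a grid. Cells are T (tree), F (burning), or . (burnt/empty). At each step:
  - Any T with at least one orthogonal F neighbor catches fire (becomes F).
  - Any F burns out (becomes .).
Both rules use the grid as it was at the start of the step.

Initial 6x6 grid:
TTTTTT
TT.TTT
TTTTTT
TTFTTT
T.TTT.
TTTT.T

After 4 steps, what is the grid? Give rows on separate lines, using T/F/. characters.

Step 1: 4 trees catch fire, 1 burn out
  TTTTTT
  TT.TTT
  TTFTTT
  TF.FTT
  T.FTT.
  TTTT.T
Step 2: 6 trees catch fire, 4 burn out
  TTTTTT
  TT.TTT
  TF.FTT
  F...FT
  T..FT.
  TTFT.T
Step 3: 9 trees catch fire, 6 burn out
  TTTTTT
  TF.FTT
  F...FT
  .....F
  F...F.
  TF.F.T
Step 4: 6 trees catch fire, 9 burn out
  TFTFTT
  F...FT
  .....F
  ......
  ......
  F....T

TFTFTT
F...FT
.....F
......
......
F....T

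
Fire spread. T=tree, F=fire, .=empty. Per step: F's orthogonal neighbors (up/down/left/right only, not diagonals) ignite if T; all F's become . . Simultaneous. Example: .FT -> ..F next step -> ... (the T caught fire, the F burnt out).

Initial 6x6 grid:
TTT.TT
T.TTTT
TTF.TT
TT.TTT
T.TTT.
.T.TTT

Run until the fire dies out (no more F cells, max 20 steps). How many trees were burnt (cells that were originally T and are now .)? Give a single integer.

Answer: 26

Derivation:
Step 1: +2 fires, +1 burnt (F count now 2)
Step 2: +4 fires, +2 burnt (F count now 4)
Step 3: +4 fires, +4 burnt (F count now 4)
Step 4: +5 fires, +4 burnt (F count now 5)
Step 5: +3 fires, +5 burnt (F count now 3)
Step 6: +3 fires, +3 burnt (F count now 3)
Step 7: +2 fires, +3 burnt (F count now 2)
Step 8: +3 fires, +2 burnt (F count now 3)
Step 9: +0 fires, +3 burnt (F count now 0)
Fire out after step 9
Initially T: 27, now '.': 35
Total burnt (originally-T cells now '.'): 26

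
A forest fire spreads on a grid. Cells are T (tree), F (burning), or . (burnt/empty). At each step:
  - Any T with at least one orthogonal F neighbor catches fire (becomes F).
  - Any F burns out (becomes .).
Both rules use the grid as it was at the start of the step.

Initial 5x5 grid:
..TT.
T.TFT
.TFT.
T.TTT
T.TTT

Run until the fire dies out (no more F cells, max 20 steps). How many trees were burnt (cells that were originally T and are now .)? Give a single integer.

Answer: 12

Derivation:
Step 1: +6 fires, +2 burnt (F count now 6)
Step 2: +3 fires, +6 burnt (F count now 3)
Step 3: +2 fires, +3 burnt (F count now 2)
Step 4: +1 fires, +2 burnt (F count now 1)
Step 5: +0 fires, +1 burnt (F count now 0)
Fire out after step 5
Initially T: 15, now '.': 22
Total burnt (originally-T cells now '.'): 12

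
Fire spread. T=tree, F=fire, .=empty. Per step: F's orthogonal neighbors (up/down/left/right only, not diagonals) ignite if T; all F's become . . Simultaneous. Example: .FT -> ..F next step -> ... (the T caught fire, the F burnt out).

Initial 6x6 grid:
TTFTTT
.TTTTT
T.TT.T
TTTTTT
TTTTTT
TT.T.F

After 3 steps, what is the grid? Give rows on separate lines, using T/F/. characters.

Step 1: 4 trees catch fire, 2 burn out
  TF.FTT
  .TFTTT
  T.TT.T
  TTTTTT
  TTTTTF
  TT.T..
Step 2: 7 trees catch fire, 4 burn out
  F...FT
  .F.FTT
  T.FT.T
  TTTTTF
  TTTTF.
  TT.T..
Step 3: 7 trees catch fire, 7 burn out
  .....F
  ....FT
  T..F.F
  TTFTF.
  TTTF..
  TT.T..

.....F
....FT
T..F.F
TTFTF.
TTTF..
TT.T..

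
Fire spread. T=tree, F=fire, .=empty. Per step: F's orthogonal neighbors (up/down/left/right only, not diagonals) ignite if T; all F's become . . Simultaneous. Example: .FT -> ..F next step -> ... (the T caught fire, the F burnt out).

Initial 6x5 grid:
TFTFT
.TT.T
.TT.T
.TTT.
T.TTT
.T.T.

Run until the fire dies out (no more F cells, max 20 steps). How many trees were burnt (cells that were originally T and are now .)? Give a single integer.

Step 1: +4 fires, +2 burnt (F count now 4)
Step 2: +3 fires, +4 burnt (F count now 3)
Step 3: +3 fires, +3 burnt (F count now 3)
Step 4: +1 fires, +3 burnt (F count now 1)
Step 5: +2 fires, +1 burnt (F count now 2)
Step 6: +1 fires, +2 burnt (F count now 1)
Step 7: +2 fires, +1 burnt (F count now 2)
Step 8: +0 fires, +2 burnt (F count now 0)
Fire out after step 8
Initially T: 18, now '.': 28
Total burnt (originally-T cells now '.'): 16

Answer: 16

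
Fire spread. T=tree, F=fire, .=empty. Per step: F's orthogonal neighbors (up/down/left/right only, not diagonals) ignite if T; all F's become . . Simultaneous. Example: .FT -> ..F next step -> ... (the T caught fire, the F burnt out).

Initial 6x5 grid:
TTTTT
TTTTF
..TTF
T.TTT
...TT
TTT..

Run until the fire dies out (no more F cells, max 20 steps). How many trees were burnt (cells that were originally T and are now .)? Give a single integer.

Answer: 16

Derivation:
Step 1: +4 fires, +2 burnt (F count now 4)
Step 2: +5 fires, +4 burnt (F count now 5)
Step 3: +4 fires, +5 burnt (F count now 4)
Step 4: +2 fires, +4 burnt (F count now 2)
Step 5: +1 fires, +2 burnt (F count now 1)
Step 6: +0 fires, +1 burnt (F count now 0)
Fire out after step 6
Initially T: 20, now '.': 26
Total burnt (originally-T cells now '.'): 16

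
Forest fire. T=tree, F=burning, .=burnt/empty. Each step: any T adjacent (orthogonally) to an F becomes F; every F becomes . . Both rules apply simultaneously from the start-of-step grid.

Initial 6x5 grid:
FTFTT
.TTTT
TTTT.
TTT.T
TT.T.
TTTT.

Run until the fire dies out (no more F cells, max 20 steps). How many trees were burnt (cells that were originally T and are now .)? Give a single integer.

Answer: 21

Derivation:
Step 1: +3 fires, +2 burnt (F count now 3)
Step 2: +4 fires, +3 burnt (F count now 4)
Step 3: +4 fires, +4 burnt (F count now 4)
Step 4: +2 fires, +4 burnt (F count now 2)
Step 5: +2 fires, +2 burnt (F count now 2)
Step 6: +2 fires, +2 burnt (F count now 2)
Step 7: +2 fires, +2 burnt (F count now 2)
Step 8: +1 fires, +2 burnt (F count now 1)
Step 9: +1 fires, +1 burnt (F count now 1)
Step 10: +0 fires, +1 burnt (F count now 0)
Fire out after step 10
Initially T: 22, now '.': 29
Total burnt (originally-T cells now '.'): 21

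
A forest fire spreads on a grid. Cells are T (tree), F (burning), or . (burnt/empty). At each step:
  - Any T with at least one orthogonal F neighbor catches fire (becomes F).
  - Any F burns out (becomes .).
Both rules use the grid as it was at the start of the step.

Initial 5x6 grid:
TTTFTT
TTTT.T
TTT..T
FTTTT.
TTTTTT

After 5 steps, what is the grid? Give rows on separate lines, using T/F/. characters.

Step 1: 6 trees catch fire, 2 burn out
  TTF.FT
  TTTF.T
  FTT..T
  .FTTT.
  FTTTTT
Step 2: 7 trees catch fire, 6 burn out
  TF...F
  FTF..T
  .FT..T
  ..FTT.
  .FTTTT
Step 3: 6 trees catch fire, 7 burn out
  F.....
  .F...F
  ..F..T
  ...FT.
  ..FTTT
Step 4: 3 trees catch fire, 6 burn out
  ......
  ......
  .....F
  ....F.
  ...FTT
Step 5: 1 trees catch fire, 3 burn out
  ......
  ......
  ......
  ......
  ....FT

......
......
......
......
....FT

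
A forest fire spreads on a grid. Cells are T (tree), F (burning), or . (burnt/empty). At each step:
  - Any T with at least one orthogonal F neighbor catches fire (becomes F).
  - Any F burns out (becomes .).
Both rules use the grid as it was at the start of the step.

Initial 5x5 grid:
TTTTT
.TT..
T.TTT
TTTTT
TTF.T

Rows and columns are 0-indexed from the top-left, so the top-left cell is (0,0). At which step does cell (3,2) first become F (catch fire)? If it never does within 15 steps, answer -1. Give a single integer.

Step 1: cell (3,2)='F' (+2 fires, +1 burnt)
  -> target ignites at step 1
Step 2: cell (3,2)='.' (+4 fires, +2 burnt)
Step 3: cell (3,2)='.' (+4 fires, +4 burnt)
Step 4: cell (3,2)='.' (+5 fires, +4 burnt)
Step 5: cell (3,2)='.' (+2 fires, +5 burnt)
Step 6: cell (3,2)='.' (+2 fires, +2 burnt)
Step 7: cell (3,2)='.' (+0 fires, +2 burnt)
  fire out at step 7

1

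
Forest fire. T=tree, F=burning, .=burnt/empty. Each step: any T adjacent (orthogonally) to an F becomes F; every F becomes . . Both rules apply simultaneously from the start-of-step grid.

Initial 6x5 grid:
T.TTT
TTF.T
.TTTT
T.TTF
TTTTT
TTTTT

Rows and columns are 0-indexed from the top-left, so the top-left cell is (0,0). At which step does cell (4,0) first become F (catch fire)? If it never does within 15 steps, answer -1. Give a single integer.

Step 1: cell (4,0)='T' (+6 fires, +2 burnt)
Step 2: cell (4,0)='T' (+8 fires, +6 burnt)
Step 3: cell (4,0)='T' (+4 fires, +8 burnt)
Step 4: cell (4,0)='T' (+2 fires, +4 burnt)
Step 5: cell (4,0)='F' (+2 fires, +2 burnt)
  -> target ignites at step 5
Step 6: cell (4,0)='.' (+2 fires, +2 burnt)
Step 7: cell (4,0)='.' (+0 fires, +2 burnt)
  fire out at step 7

5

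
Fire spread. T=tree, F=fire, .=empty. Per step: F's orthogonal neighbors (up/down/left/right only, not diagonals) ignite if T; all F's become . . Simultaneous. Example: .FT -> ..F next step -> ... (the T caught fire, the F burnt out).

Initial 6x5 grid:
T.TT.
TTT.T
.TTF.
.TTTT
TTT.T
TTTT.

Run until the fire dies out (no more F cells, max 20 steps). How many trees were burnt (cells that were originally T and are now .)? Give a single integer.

Answer: 20

Derivation:
Step 1: +2 fires, +1 burnt (F count now 2)
Step 2: +4 fires, +2 burnt (F count now 4)
Step 3: +5 fires, +4 burnt (F count now 5)
Step 4: +4 fires, +5 burnt (F count now 4)
Step 5: +4 fires, +4 burnt (F count now 4)
Step 6: +1 fires, +4 burnt (F count now 1)
Step 7: +0 fires, +1 burnt (F count now 0)
Fire out after step 7
Initially T: 21, now '.': 29
Total burnt (originally-T cells now '.'): 20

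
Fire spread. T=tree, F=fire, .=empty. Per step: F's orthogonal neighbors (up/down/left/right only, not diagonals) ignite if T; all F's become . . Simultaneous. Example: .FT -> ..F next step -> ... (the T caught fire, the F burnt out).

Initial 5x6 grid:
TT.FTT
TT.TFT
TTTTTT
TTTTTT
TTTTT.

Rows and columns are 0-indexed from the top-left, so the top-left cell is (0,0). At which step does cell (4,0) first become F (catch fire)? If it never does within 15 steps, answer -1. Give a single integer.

Step 1: cell (4,0)='T' (+4 fires, +2 burnt)
Step 2: cell (4,0)='T' (+4 fires, +4 burnt)
Step 3: cell (4,0)='T' (+4 fires, +4 burnt)
Step 4: cell (4,0)='T' (+3 fires, +4 burnt)
Step 5: cell (4,0)='T' (+4 fires, +3 burnt)
Step 6: cell (4,0)='T' (+4 fires, +4 burnt)
Step 7: cell (4,0)='F' (+2 fires, +4 burnt)
  -> target ignites at step 7
Step 8: cell (4,0)='.' (+0 fires, +2 burnt)
  fire out at step 8

7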